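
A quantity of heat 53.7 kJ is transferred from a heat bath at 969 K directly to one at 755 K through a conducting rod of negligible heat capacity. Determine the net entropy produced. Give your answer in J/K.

ΔS_hot = −Q/T_H = −53700/969 = -55.42 J/K and ΔS_cold = +Q/T_C = 53700/755 = 71.13 J/K.
ΔS_total = -55.42 + 71.13 = 15.7 J/K, positive as the second law requires.

ΔS_total = 15.7 J/K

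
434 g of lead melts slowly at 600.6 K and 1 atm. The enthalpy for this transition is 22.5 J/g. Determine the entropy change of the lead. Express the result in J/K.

Heat absorbed by the substance: Q = mL = 434 × 22.5 = 9765 J.
At constant T, ΔS = Q_rev/T = 9765 / 600.6 = 16.3 J/K.

ΔS = 16.3 J/K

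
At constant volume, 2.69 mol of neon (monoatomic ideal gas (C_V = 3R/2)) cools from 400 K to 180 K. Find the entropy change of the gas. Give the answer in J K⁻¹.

ΔS = -26.8 J/K

At constant volume, ΔS = nC_V ln(T₂/T₁) with C_V = 3R/2 = 12.47 J mol⁻¹ K⁻¹.
ΔS = 2.69 × 12.47 × ln(180/400) = -26.8 J/K.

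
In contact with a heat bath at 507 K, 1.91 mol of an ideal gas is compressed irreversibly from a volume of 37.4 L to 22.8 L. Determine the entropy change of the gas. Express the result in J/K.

ΔS_gas = -7.86 J/K

Entropy is a state function, so ΔS_gas depends only on the end states.
For an isothermal ideal gas ΔS_gas = nR ln(V₂/V₁) = 1.91 × 8.314 × ln(22.8/37.4) = -7.86 J/K.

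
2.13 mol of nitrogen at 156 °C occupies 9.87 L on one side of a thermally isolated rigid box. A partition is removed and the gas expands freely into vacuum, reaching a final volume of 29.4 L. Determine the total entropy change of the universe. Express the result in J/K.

For an ideal gas in free expansion Q = 0 and W = 0, so T is unchanged.
Entropy is a state function; using a reversible isothermal path, ΔS_gas = nR ln(V₂/V₁) = 2.13 × 8.314 × ln(29.4/9.87) = 19.3 J/K.
The insulated surroundings exchange no heat, so ΔS_surr = 0 and ΔS_universe = ΔS_gas.

ΔS_universe = 19.3 J/K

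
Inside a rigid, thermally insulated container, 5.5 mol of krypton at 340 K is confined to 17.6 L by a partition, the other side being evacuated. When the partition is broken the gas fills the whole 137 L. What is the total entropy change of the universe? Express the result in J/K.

For an ideal gas in free expansion Q = 0 and W = 0, so T is unchanged.
Entropy is a state function; using a reversible isothermal path, ΔS_gas = nR ln(V₂/V₁) = 5.5 × 8.314 × ln(137/17.6) = 93.8 J/K.
The insulated surroundings exchange no heat, so ΔS_surr = 0 and ΔS_universe = ΔS_gas.

ΔS_universe = 93.8 J/K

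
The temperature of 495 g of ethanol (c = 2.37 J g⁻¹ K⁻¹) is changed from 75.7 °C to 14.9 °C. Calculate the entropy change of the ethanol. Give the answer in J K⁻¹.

ΔS = -225 J/K

In kelvin: T₁ = 348.85 K, T₂ = 288.05 K. ΔS = ∫dQ_rev/T = m c ln(T₂/T₁) = 495 × 2.37 × ln(288.05/348.85) = -225 J/K.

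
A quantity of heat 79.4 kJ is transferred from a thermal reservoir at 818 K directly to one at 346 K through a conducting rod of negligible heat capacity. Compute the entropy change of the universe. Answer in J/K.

ΔS_total = 132 J/K

ΔS_hot = −Q/T_H = −79400/818 = -97.07 J/K and ΔS_cold = +Q/T_C = 79400/346 = 229.5 J/K.
ΔS_total = -97.07 + 229.5 = 132 J/K, positive as the second law requires.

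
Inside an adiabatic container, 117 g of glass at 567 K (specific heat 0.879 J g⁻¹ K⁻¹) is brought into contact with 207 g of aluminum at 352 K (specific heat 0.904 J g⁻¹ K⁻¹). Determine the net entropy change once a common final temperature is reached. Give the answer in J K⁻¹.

Energy balance: T_f = (m₁c₁T₁ + m₂c₂T₂)/(m₁c₁ + m₂c₂) = 428.25 K.
ΔS₁ = m₁c₁ ln(T_f/T₁) = 102.843 × ln(428.25/567) = -28.86 J/K.
ΔS₂ = m₂c₂ ln(T_f/T₂) = 187.128 × ln(428.25/352) = 36.69 J/K.
ΔS_total = -28.86 + 36.69 = 7.83 J/K.

ΔS_total = 7.83 J/K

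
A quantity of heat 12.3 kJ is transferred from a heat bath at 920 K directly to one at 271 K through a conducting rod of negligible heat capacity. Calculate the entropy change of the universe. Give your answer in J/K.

ΔS_total = 32 J/K

ΔS_hot = −Q/T_H = −12300/920 = -13.37 J/K and ΔS_cold = +Q/T_C = 12300/271 = 45.39 J/K.
ΔS_total = -13.37 + 45.39 = 32 J/K, positive as the second law requires.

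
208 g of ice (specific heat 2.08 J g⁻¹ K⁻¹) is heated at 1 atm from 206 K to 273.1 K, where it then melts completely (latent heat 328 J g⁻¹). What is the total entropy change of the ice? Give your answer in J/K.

ΔS = 372 J/K

Warming step: ΔS₁ = m c ln(T_tr/T_i) = 208 × 2.08 × ln(273.1/206) = 122 J/K.
Phase change: ΔS₂ = +mL/T_tr = 208 × 328 / 273.1 = 249.8 J/K.
ΔS_total = (122) + (249.8) = 372 J/K.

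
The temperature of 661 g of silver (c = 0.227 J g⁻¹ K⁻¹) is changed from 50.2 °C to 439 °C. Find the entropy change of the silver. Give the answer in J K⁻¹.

ΔS = 118 J/K

In kelvin: T₁ = 323.35 K, T₂ = 712.15 K. ΔS = ∫dQ_rev/T = m c ln(T₂/T₁) = 661 × 0.227 × ln(712.15/323.35) = 118 J/K.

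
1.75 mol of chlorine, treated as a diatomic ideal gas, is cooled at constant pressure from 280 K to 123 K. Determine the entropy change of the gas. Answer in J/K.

At constant pressure, ΔS = nC_p ln(T₂/T₁) with C_p = 7R/2 = 29.1 J mol⁻¹ K⁻¹.
ΔS = 1.75 × 29.1 × ln(123/280) = -41.9 J/K.

ΔS = -41.9 J/K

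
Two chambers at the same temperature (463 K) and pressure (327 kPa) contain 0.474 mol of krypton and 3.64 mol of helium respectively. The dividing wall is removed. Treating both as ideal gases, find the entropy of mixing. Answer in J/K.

Mole fractions: x_A = 0.474/4.11 = 0.115, x_B = 0.885.
ΔS_mix = −R(n_A ln x_A + n_B ln x_B) = −8.314 × (0.474 ln 0.115 + 3.64 ln 0.885) = 12.2 J/K.

ΔS_mix = 12.2 J/K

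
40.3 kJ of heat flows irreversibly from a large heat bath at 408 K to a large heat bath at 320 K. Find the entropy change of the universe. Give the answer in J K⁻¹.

ΔS_hot = −Q/T_H = −40300/408 = -98.775 J/K and ΔS_cold = +Q/T_C = 40300/320 = 125.94 J/K.
ΔS_total = -98.775 + 125.94 = 27.2 J/K, positive as the second law requires.

ΔS_total = 27.2 J/K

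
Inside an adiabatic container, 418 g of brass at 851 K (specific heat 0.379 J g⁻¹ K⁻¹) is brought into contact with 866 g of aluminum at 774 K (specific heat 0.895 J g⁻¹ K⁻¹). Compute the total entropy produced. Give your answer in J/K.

ΔS_total = 0.604 J/K

Energy balance: T_f = (m₁c₁T₁ + m₂c₂T₂)/(m₁c₁ + m₂c₂) = 787.07 K.
ΔS₁ = m₁c₁ ln(T_f/T₁) = 158.422 × ln(787.07/851) = -12.372 J/K.
ΔS₂ = m₂c₂ ln(T_f/T₂) = 775.07 × ln(787.07/774) = 12.976 J/K.
ΔS_total = -12.372 + 12.976 = 0.604 J/K.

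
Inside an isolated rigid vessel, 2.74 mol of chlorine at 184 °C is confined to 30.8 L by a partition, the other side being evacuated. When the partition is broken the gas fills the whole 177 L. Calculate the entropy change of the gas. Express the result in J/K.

No heat is exchanged and no work is done, so the ideal-gas temperature stays constant.
Entropy is a state function; using a reversible isothermal path, ΔS_gas = nR ln(V₂/V₁) = 2.74 × 8.314 × ln(177/30.8) = 39.8 J/K.

ΔS_gas = 39.8 J/K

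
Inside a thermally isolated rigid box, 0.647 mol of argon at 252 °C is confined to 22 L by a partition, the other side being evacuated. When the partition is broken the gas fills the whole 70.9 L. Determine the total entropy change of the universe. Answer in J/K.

For an ideal gas in free expansion Q = 0 and W = 0, so T is unchanged.
Entropy is a state function; using a reversible isothermal path, ΔS_gas = nR ln(V₂/V₁) = 0.647 × 8.314 × ln(70.9/22) = 6.29 J/K.
The insulated surroundings exchange no heat, so ΔS_surr = 0 and ΔS_universe = ΔS_gas.

ΔS_universe = 6.29 J/K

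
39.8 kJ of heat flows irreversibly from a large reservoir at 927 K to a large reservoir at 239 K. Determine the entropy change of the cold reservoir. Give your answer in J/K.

The cold reservoir gains heat Q, so ΔS_cold = +Q/T_C = 39800/239 = 167 J/K.

ΔS_cold = 167 J/K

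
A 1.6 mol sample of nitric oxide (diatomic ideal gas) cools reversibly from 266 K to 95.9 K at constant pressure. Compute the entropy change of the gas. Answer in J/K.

At constant pressure, ΔS = nC_p ln(T₂/T₁) with C_p = 7R/2 = 29.1 J mol⁻¹ K⁻¹.
ΔS = 1.6 × 29.1 × ln(95.9/266) = -47.5 J/K.

ΔS = -47.5 J/K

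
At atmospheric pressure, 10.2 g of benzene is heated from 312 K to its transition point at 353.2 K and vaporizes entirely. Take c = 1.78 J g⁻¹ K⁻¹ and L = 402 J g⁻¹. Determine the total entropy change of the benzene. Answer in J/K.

ΔS = 13.9 J/K

Warming step: ΔS₁ = m c ln(T_tr/T_i) = 10.2 × 1.78 × ln(353.2/312) = 2.252 J/K.
Phase change: ΔS₂ = +mL/T_tr = 10.2 × 402 / 353.2 = 11.61 J/K.
ΔS_total = (2.252) + (11.61) = 13.9 J/K.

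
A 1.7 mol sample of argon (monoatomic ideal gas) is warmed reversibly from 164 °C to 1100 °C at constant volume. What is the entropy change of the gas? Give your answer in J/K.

ΔS = 24.3 J/K

In kelvin: T₁ = 437.15 K, T₂ = 1373.15 K. At constant volume, ΔS = nC_V ln(T₂/T₁) with C_V = 3R/2 = 12.47 J mol⁻¹ K⁻¹.
ΔS = 1.7 × 12.47 × ln(1373.15/437.15) = 24.3 J/K.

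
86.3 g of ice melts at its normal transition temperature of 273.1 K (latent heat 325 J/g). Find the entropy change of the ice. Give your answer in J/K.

ΔS = 103 J/K

Heat absorbed by the substance: Q = mL = 86.3 × 325 = 28047.5 J.
At constant T, ΔS = Q_rev/T = 28047.5 / 273.1 = 103 J/K.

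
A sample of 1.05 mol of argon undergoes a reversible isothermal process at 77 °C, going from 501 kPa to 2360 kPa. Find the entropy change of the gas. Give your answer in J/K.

ΔS_gas = -13.5 J/K

For an isothermal ideal gas ΔS_gas = nR ln(P₁/P₂) = 1.05 × 8.314 × ln(501/2360) = -13.5 J/K.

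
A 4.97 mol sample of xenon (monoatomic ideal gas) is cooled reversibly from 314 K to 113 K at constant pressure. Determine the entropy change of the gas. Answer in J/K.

At constant pressure, ΔS = nC_p ln(T₂/T₁) with C_p = 5R/2 = 20.79 J mol⁻¹ K⁻¹.
ΔS = 4.97 × 20.79 × ln(113/314) = -106 J/K.

ΔS = -106 J/K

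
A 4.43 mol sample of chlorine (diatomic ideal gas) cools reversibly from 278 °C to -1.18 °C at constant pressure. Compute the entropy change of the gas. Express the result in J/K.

ΔS = -91.1 J/K

In kelvin: T₁ = 551.15 K, T₂ = 271.97 K. At constant pressure, ΔS = nC_p ln(T₂/T₁) with C_p = 7R/2 = 29.1 J mol⁻¹ K⁻¹.
ΔS = 4.43 × 29.1 × ln(271.97/551.15) = -91.1 J/K.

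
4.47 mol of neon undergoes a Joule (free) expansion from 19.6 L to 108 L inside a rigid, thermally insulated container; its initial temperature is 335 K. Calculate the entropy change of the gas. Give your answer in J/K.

No heat is exchanged and no work is done, so the ideal-gas temperature stays constant.
Entropy is a state function; using a reversible isothermal path, ΔS_gas = nR ln(V₂/V₁) = 4.47 × 8.314 × ln(108/19.6) = 63.4 J/K.

ΔS_gas = 63.4 J/K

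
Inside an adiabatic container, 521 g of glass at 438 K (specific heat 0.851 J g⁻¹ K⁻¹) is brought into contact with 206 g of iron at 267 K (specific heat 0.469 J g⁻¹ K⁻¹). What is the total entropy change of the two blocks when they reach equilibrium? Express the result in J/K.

Energy balance: T_f = (m₁c₁T₁ + m₂c₂T₂)/(m₁c₁ + m₂c₂) = 407.4 K.
ΔS₁ = m₁c₁ ln(T_f/T₁) = 443.371 × ln(407.4/438) = -32.11 J/K.
ΔS₂ = m₂c₂ ln(T_f/T₂) = 96.614 × ln(407.4/267) = 40.83 J/K.
ΔS_total = -32.11 + 40.83 = 8.72 J/K.

ΔS_total = 8.72 J/K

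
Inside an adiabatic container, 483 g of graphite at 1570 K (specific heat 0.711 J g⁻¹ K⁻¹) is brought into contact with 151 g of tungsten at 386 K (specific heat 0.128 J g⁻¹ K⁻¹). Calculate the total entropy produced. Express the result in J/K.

Energy balance: T_f = (m₁c₁T₁ + m₂c₂T₂)/(m₁c₁ + m₂c₂) = 1506.9 K.
ΔS₁ = m₁c₁ ln(T_f/T₁) = 343.413 × ln(1506.9/1570) = -14.08 J/K.
ΔS₂ = m₂c₂ ln(T_f/T₂) = 19.328 × ln(1506.9/386) = 26.32 J/K.
ΔS_total = -14.08 + 26.32 = 12.2 J/K.

ΔS_total = 12.2 J/K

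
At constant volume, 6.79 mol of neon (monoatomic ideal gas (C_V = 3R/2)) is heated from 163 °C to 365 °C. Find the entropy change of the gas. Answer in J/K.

In kelvin: T₁ = 436.15 K, T₂ = 638.15 K. At constant volume, ΔS = nC_V ln(T₂/T₁) with C_V = 3R/2 = 12.47 J mol⁻¹ K⁻¹.
ΔS = 6.79 × 12.47 × ln(638.15/436.15) = 32.2 J/K.

ΔS = 32.2 J/K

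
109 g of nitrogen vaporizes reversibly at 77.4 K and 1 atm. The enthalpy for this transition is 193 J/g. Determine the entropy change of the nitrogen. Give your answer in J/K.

Heat absorbed by the substance: Q = mL = 109 × 193 = 21037 J.
At constant T, ΔS = Q_rev/T = 21037 / 77.4 = 272 J/K.

ΔS = 272 J/K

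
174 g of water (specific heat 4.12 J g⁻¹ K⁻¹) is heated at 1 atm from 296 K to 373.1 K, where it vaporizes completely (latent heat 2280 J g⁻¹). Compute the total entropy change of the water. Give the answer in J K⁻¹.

Warming step: ΔS₁ = m c ln(T_tr/T_i) = 174 × 4.12 × ln(373.1/296) = 165.9 J/K.
Phase change: ΔS₂ = +mL/T_tr = 174 × 2280 / 373.1 = 1063 J/K.
ΔS_total = (165.9) + (1063) = 1230 J/K.

ΔS = 1230 J/K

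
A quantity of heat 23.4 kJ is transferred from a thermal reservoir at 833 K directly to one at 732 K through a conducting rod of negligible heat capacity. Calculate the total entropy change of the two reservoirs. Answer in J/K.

ΔS_hot = −Q/T_H = −23400/833 = -28.09 J/K and ΔS_cold = +Q/T_C = 23400/732 = 31.97 J/K.
ΔS_total = -28.09 + 31.97 = 3.88 J/K, positive as the second law requires.

ΔS_total = 3.88 J/K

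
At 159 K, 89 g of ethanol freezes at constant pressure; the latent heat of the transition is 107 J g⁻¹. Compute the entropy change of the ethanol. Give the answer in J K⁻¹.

Heat released by the substance: Q = −mL = −89 × 107 = −9523 J.
At constant T, ΔS = Q_rev/T = −9523 / 159 = -59.9 J/K.

ΔS = -59.9 J/K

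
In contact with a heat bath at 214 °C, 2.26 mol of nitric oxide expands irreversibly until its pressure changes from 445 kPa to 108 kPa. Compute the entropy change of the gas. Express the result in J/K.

ΔS_gas = 26.6 J/K

Entropy is a state function, so ΔS_gas depends only on the end states.
For an isothermal ideal gas ΔS_gas = nR ln(P₁/P₂) = 2.26 × 8.314 × ln(445/108) = 26.6 J/K.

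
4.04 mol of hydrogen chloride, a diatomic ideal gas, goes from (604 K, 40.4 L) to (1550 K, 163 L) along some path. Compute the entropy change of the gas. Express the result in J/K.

ΔS = 126 J/K

Entropy is a state function: ΔS = nC_V ln(T₂/T₁) + nR ln(V₂/V₁), with C_V = 5R/2 = 20.79 J mol⁻¹ K⁻¹ for a diatomic ideal gas.
ΔS = 4.04 × [20.79 × ln(1550/604) + 8.314 × ln(163/40.4)] = 126 J/K.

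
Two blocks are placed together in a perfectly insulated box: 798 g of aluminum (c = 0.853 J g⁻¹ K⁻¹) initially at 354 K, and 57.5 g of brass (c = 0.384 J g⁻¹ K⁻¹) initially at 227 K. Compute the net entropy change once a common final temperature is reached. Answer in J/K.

Energy balance: T_f = (m₁c₁T₁ + m₂c₂T₂)/(m₁c₁ + m₂c₂) = 350.01 K.
ΔS₁ = m₁c₁ ln(T_f/T₁) = 680.694 × ln(350.01/354) = -7.716 J/K.
ΔS₂ = m₂c₂ ln(T_f/T₂) = 22.08 × ln(350.01/227) = 9.561 J/K.
ΔS_total = -7.716 + 9.561 = 1.84 J/K.

ΔS_total = 1.84 J/K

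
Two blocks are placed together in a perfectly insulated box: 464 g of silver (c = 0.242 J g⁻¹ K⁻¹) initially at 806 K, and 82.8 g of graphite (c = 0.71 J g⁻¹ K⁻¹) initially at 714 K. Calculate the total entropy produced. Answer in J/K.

ΔS_total = 0.28 J/K

Energy balance: T_f = (m₁c₁T₁ + m₂c₂T₂)/(m₁c₁ + m₂c₂) = 774.39 K.
ΔS₁ = m₁c₁ ln(T_f/T₁) = 112.288 × ln(774.39/806) = -4.493 J/K.
ΔS₂ = m₂c₂ ln(T_f/T₂) = 58.788 × ln(774.39/714) = 4.773 J/K.
ΔS_total = -4.493 + 4.773 = 0.28 J/K.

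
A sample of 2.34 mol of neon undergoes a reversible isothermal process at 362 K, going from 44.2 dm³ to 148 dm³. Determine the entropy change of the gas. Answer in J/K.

For an isothermal ideal gas ΔS_gas = nR ln(V₂/V₁) = 2.34 × 8.314 × ln(148/44.2) = 23.5 J/K.

ΔS_gas = 23.5 J/K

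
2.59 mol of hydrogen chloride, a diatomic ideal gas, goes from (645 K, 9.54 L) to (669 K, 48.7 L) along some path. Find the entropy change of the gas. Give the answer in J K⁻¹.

Entropy is a state function: ΔS = nC_V ln(T₂/T₁) + nR ln(V₂/V₁), with C_V = 5R/2 = 20.79 J mol⁻¹ K⁻¹ for a diatomic ideal gas.
ΔS = 2.59 × [20.79 × ln(669/645) + 8.314 × ln(48.7/9.54)] = 37.1 J/K.

ΔS = 37.1 J/K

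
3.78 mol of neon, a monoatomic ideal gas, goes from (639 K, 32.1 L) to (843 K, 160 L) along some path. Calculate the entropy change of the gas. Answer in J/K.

Entropy is a state function: ΔS = nC_V ln(T₂/T₁) + nR ln(V₂/V₁), with C_V = 3R/2 = 12.47 J mol⁻¹ K⁻¹ for a monoatomic ideal gas.
ΔS = 3.78 × [12.47 × ln(843/639) + 8.314 × ln(160/32.1)] = 63.5 J/K.

ΔS = 63.5 J/K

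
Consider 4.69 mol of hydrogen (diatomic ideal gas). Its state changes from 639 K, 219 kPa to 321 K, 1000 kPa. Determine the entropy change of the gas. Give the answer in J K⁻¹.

ΔS = -153 J/K

ΔS = nC_p ln(T₂/T₁) − nR ln(P₂/P₁), with C_p = 7R/2 = 29.1 J mol⁻¹ K⁻¹ for a diatomic ideal gas.
ΔS = 4.69 × [29.1 × ln(321/639) − 8.314 × ln(1000/219)] = -153 J/K.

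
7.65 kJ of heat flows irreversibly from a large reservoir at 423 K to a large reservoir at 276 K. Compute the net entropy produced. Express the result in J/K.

ΔS_hot = −Q/T_H = −7650/423 = -18.09 J/K and ΔS_cold = +Q/T_C = 7650/276 = 27.72 J/K.
ΔS_total = -18.09 + 27.72 = 9.63 J/K, positive as the second law requires.

ΔS_total = 9.63 J/K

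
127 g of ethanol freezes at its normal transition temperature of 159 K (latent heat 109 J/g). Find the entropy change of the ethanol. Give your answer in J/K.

ΔS = -87.1 J/K

Heat released by the substance: Q = −mL = −127 × 109 = −13843 J.
At constant T, ΔS = Q_rev/T = −13843 / 159 = -87.1 J/K.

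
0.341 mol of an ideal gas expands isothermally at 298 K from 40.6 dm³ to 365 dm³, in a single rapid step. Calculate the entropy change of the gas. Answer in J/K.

ΔS_gas = 6.23 J/K

Entropy is a state function, so ΔS_gas depends only on the end states.
For an isothermal ideal gas ΔS_gas = nR ln(V₂/V₁) = 0.341 × 8.314 × ln(365/40.6) = 6.23 J/K.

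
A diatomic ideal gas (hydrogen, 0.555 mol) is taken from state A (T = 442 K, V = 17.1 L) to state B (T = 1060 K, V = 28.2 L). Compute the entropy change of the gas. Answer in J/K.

Entropy is a state function: ΔS = nC_V ln(T₂/T₁) + nR ln(V₂/V₁), with C_V = 5R/2 = 20.79 J mol⁻¹ K⁻¹ for a diatomic ideal gas.
ΔS = 0.555 × [20.79 × ln(1060/442) + 8.314 × ln(28.2/17.1)] = 12.4 J/K.

ΔS = 12.4 J/K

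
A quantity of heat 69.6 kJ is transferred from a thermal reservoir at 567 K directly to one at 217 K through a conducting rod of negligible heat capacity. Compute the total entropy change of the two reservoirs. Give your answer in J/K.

ΔS_total = 198 J/K

ΔS_hot = −Q/T_H = −69600/567 = -122.8 J/K and ΔS_cold = +Q/T_C = 69600/217 = 320.7 J/K.
ΔS_total = -122.8 + 320.7 = 198 J/K, positive as the second law requires.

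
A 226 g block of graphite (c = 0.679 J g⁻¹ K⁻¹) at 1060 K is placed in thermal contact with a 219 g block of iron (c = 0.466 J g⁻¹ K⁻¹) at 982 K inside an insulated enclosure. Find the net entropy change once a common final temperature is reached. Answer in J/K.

Energy balance: T_f = (m₁c₁T₁ + m₂c₂T₂)/(m₁c₁ + m₂c₂) = 1028.8 K.
ΔS₁ = m₁c₁ ln(T_f/T₁) = 153.454 × ln(1028.8/1060) = -4.578 J/K.
ΔS₂ = m₂c₂ ln(T_f/T₂) = 102.054 × ln(1028.8/982) = 4.756 J/K.
ΔS_total = -4.578 + 4.756 = 0.178 J/K.

ΔS_total = 0.178 J/K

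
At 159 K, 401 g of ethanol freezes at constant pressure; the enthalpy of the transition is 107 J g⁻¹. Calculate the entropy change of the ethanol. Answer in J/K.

ΔS = -270 J/K

Heat released by the substance: Q = −mL = −401 × 107 = −42907 J.
At constant T, ΔS = Q_rev/T = −42907 / 159 = -270 J/K.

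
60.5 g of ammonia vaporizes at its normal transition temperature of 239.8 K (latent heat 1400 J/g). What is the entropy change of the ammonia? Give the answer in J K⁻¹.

Heat absorbed by the substance: Q = mL = 60.5 × 1400 = 84700 J.
At constant T, ΔS = Q_rev/T = 84700 / 239.8 = 353 J/K.

ΔS = 353 J/K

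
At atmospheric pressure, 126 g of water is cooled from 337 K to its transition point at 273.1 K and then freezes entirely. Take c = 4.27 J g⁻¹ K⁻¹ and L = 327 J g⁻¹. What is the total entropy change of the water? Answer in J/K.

Cooling step: ΔS₁ = m c ln(T_tr/T_i) = 126 × 4.27 × ln(273.1/337) = -113.1 J/K.
Phase change: ΔS₂ = −mL/T_tr = −126 × 327 / 273.1 = -150.9 J/K.
ΔS_total = (-113.1) + (-150.9) = -264 J/K.

ΔS = -264 J/K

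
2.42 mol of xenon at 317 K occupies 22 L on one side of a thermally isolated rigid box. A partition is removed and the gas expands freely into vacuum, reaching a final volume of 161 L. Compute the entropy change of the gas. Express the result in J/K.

No heat is exchanged and no work is done, so the ideal-gas temperature stays constant.
Entropy is a state function; using a reversible isothermal path, ΔS_gas = nR ln(V₂/V₁) = 2.42 × 8.314 × ln(161/22) = 40 J/K.

ΔS_gas = 40 J/K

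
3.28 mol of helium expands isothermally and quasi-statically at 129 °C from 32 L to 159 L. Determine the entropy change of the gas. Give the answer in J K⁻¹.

ΔS_gas = 43.7 J/K

For an isothermal ideal gas ΔS_gas = nR ln(V₂/V₁) = 3.28 × 8.314 × ln(159/32) = 43.7 J/K.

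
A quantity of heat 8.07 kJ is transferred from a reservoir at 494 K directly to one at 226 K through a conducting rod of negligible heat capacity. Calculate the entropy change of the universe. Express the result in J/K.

ΔS_hot = −Q/T_H = −8070/494 = -16.34 J/K and ΔS_cold = +Q/T_C = 8070/226 = 35.71 J/K.
ΔS_total = -16.34 + 35.71 = 19.4 J/K, positive as the second law requires.

ΔS_total = 19.4 J/K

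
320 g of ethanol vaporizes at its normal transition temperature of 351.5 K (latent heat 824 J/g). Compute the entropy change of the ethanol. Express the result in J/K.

ΔS = 750 J/K

Heat absorbed by the substance: Q = mL = 320 × 824 = 263680 J.
At constant T, ΔS = Q_rev/T = 263680 / 351.5 = 750 J/K.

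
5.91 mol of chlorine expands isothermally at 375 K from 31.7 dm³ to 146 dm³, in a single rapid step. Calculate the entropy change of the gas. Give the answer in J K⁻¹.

ΔS_gas = 75 J/K

Entropy is a state function, so ΔS_gas depends only on the end states.
For an isothermal ideal gas ΔS_gas = nR ln(V₂/V₁) = 5.91 × 8.314 × ln(146/31.7) = 75 J/K.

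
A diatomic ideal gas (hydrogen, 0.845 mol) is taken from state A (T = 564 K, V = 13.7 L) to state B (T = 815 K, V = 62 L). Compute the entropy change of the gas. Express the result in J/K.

Entropy is a state function: ΔS = nC_V ln(T₂/T₁) + nR ln(V₂/V₁), with C_V = 5R/2 = 20.79 J mol⁻¹ K⁻¹ for a diatomic ideal gas.
ΔS = 0.845 × [20.79 × ln(815/564) + 8.314 × ln(62/13.7)] = 17.1 J/K.

ΔS = 17.1 J/K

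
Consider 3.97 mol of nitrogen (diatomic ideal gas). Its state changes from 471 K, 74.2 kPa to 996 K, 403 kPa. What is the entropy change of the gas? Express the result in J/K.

ΔS = 30.7 J/K

ΔS = nC_p ln(T₂/T₁) − nR ln(P₂/P₁), with C_p = 7R/2 = 29.1 J mol⁻¹ K⁻¹ for a diatomic ideal gas.
ΔS = 3.97 × [29.1 × ln(996/471) − 8.314 × ln(403/74.2)] = 30.7 J/K.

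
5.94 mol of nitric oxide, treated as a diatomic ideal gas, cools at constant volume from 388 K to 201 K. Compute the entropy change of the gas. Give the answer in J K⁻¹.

ΔS = -81.2 J/K

At constant volume, ΔS = nC_V ln(T₂/T₁) with C_V = 5R/2 = 20.79 J mol⁻¹ K⁻¹.
ΔS = 5.94 × 20.79 × ln(201/388) = -81.2 J/K.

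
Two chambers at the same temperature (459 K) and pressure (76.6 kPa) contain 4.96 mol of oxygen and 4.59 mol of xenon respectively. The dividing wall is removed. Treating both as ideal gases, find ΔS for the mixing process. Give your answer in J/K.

ΔS_mix = 55 J/K

Mole fractions: x_A = 4.96/9.55 = 0.519, x_B = 0.481.
ΔS_mix = −R(n_A ln x_A + n_B ln x_B) = −8.314 × (4.96 ln 0.519 + 4.59 ln 0.481) = 55 J/K.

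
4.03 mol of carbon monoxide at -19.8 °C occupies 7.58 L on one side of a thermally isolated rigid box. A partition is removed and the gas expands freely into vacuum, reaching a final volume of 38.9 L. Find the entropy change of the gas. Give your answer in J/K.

No heat is exchanged and no work is done, so the ideal-gas temperature stays constant.
Entropy is a state function; using a reversible isothermal path, ΔS_gas = nR ln(V₂/V₁) = 4.03 × 8.314 × ln(38.9/7.58) = 54.8 J/K.

ΔS_gas = 54.8 J/K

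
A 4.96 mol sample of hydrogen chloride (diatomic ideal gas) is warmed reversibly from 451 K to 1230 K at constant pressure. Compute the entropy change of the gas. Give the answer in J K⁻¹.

ΔS = 145 J/K

At constant pressure, ΔS = nC_p ln(T₂/T₁) with C_p = 7R/2 = 29.1 J mol⁻¹ K⁻¹.
ΔS = 4.96 × 29.1 × ln(1230/451) = 145 J/K.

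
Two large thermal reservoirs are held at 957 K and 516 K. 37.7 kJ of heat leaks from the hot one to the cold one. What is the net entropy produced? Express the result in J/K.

ΔS_total = 33.7 J/K

ΔS_hot = −Q/T_H = −37700/957 = -39.39 J/K and ΔS_cold = +Q/T_C = 37700/516 = 73.06 J/K.
ΔS_total = -39.39 + 73.06 = 33.7 J/K, positive as the second law requires.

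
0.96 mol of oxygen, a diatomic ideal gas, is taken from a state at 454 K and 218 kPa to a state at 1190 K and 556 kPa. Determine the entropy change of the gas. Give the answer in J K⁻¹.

ΔS = nC_p ln(T₂/T₁) − nR ln(P₂/P₁), with C_p = 7R/2 = 29.1 J mol⁻¹ K⁻¹ for a diatomic ideal gas.
ΔS = 0.96 × [29.1 × ln(1190/454) − 8.314 × ln(556/218)] = 19.4 J/K.

ΔS = 19.4 J/K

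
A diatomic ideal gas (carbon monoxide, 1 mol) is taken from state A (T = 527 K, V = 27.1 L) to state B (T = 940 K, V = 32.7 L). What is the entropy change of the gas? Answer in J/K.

Entropy is a state function: ΔS = nC_V ln(T₂/T₁) + nR ln(V₂/V₁), with C_V = 5R/2 = 20.79 J mol⁻¹ K⁻¹ for a diatomic ideal gas.
ΔS = 1 × [20.79 × ln(940/527) + 8.314 × ln(32.7/27.1)] = 13.6 J/K.

ΔS = 13.6 J/K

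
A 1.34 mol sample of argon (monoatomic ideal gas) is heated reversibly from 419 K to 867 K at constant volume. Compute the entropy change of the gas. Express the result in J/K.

ΔS = 12.2 J/K

At constant volume, ΔS = nC_V ln(T₂/T₁) with C_V = 3R/2 = 12.47 J mol⁻¹ K⁻¹.
ΔS = 1.34 × 12.47 × ln(867/419) = 12.2 J/K.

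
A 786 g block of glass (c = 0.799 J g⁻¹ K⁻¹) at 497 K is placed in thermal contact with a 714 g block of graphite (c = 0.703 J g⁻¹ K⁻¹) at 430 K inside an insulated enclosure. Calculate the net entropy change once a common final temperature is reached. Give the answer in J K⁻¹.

Energy balance: T_f = (m₁c₁T₁ + m₂c₂T₂)/(m₁c₁ + m₂c₂) = 467.24 K.
ΔS₁ = m₁c₁ ln(T_f/T₁) = 628.014 × ln(467.24/497) = -38.78 J/K.
ΔS₂ = m₂c₂ ln(T_f/T₂) = 501.942 × ln(467.24/430) = 41.69 J/K.
ΔS_total = -38.78 + 41.69 = 2.91 J/K.

ΔS_total = 2.91 J/K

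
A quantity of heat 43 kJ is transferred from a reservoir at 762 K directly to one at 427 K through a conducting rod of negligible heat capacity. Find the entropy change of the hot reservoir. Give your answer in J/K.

The hot reservoir loses heat Q, so ΔS_hot = −Q/T_H = −43000/762 = -56.4 J/K.

ΔS_hot = -56.4 J/K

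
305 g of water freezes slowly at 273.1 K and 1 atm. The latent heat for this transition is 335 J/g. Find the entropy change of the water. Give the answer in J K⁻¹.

Heat released by the substance: Q = −mL = −305 × 335 = −102175 J.
At constant T, ΔS = Q_rev/T = −102175 / 273.1 = -374 J/K.

ΔS = -374 J/K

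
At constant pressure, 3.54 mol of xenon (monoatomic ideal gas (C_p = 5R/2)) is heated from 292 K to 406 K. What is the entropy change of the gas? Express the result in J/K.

At constant pressure, ΔS = nC_p ln(T₂/T₁) with C_p = 5R/2 = 20.79 J mol⁻¹ K⁻¹.
ΔS = 3.54 × 20.79 × ln(406/292) = 24.3 J/K.

ΔS = 24.3 J/K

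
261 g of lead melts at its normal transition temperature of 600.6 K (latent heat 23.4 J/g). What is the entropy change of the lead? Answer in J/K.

ΔS = 10.2 J/K

Heat absorbed by the substance: Q = mL = 261 × 23.4 = 6107.4 J.
At constant T, ΔS = Q_rev/T = 6107.4 / 600.6 = 10.2 J/K.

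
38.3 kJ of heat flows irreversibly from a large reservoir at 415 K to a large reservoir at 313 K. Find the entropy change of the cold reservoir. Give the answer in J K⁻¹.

The cold reservoir gains heat Q, so ΔS_cold = +Q/T_C = 38300/313 = 122 J/K.

ΔS_cold = 122 J/K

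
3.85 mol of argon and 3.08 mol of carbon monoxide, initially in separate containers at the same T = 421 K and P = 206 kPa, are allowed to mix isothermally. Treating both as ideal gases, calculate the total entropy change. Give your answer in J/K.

ΔS_mix = 39.6 J/K

Mole fractions: x_A = 3.85/6.93 = 0.556, x_B = 0.444.
ΔS_mix = −R(n_A ln x_A + n_B ln x_B) = −8.314 × (3.85 ln 0.556 + 3.08 ln 0.444) = 39.6 J/K.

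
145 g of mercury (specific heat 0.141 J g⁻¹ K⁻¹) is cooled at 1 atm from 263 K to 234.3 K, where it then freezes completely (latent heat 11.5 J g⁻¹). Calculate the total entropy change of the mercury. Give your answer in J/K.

Cooling step: ΔS₁ = m c ln(T_tr/T_i) = 145 × 0.141 × ln(234.3/263) = -2.362 J/K.
Phase change: ΔS₂ = −mL/T_tr = −145 × 11.5 / 234.3 = -7.117 J/K.
ΔS_total = (-2.362) + (-7.117) = -9.48 J/K.

ΔS = -9.48 J/K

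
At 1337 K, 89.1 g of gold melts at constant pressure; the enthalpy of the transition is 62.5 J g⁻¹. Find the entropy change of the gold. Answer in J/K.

Heat absorbed by the substance: Q = mL = 89.1 × 62.5 = 5568.75 J.
At constant T, ΔS = Q_rev/T = 5568.75 / 1337 = 4.17 J/K.

ΔS = 4.17 J/K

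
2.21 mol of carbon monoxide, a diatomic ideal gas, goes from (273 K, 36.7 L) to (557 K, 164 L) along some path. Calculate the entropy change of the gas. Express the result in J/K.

Entropy is a state function: ΔS = nC_V ln(T₂/T₁) + nR ln(V₂/V₁), with C_V = 5R/2 = 20.79 J mol⁻¹ K⁻¹ for a diatomic ideal gas.
ΔS = 2.21 × [20.79 × ln(557/273) + 8.314 × ln(164/36.7)] = 60.3 J/K.

ΔS = 60.3 J/K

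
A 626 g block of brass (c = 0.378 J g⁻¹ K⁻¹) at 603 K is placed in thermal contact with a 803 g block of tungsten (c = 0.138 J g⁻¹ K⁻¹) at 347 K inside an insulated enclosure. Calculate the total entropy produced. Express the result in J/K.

Energy balance: T_f = (m₁c₁T₁ + m₂c₂T₂)/(m₁c₁ + m₂c₂) = 521.35 K.
ΔS₁ = m₁c₁ ln(T_f/T₁) = 236.628 × ln(521.35/603) = -34.43 J/K.
ΔS₂ = m₂c₂ ln(T_f/T₂) = 110.814 × ln(521.35/347) = 45.11 J/K.
ΔS_total = -34.43 + 45.11 = 10.7 J/K.

ΔS_total = 10.7 J/K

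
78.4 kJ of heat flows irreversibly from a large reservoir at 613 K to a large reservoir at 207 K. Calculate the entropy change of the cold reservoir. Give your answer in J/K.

The cold reservoir gains heat Q, so ΔS_cold = +Q/T_C = 78400/207 = 379 J/K.

ΔS_cold = 379 J/K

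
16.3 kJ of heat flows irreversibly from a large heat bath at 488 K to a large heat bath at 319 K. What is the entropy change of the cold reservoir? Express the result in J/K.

The cold reservoir gains heat Q, so ΔS_cold = +Q/T_C = 16300/319 = 51.1 J/K.

ΔS_cold = 51.1 J/K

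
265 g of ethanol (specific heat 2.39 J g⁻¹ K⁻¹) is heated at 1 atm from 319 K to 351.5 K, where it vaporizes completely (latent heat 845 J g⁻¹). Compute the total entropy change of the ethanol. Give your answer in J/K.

Warming step: ΔS₁ = m c ln(T_tr/T_i) = 265 × 2.39 × ln(351.5/319) = 61.45 J/K.
Phase change: ΔS₂ = +mL/T_tr = 265 × 845 / 351.5 = 637.1 J/K.
ΔS_total = (61.45) + (637.1) = 699 J/K.

ΔS = 699 J/K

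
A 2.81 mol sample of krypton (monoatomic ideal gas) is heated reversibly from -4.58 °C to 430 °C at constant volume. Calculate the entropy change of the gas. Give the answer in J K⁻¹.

ΔS = 33.7 J/K

In kelvin: T₁ = 268.57 K, T₂ = 703.15 K. At constant volume, ΔS = nC_V ln(T₂/T₁) with C_V = 3R/2 = 12.47 J mol⁻¹ K⁻¹.
ΔS = 2.81 × 12.47 × ln(703.15/268.57) = 33.7 J/K.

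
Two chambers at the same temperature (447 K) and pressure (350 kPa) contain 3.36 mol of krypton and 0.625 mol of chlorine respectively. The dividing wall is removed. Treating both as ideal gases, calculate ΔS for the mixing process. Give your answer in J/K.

ΔS_mix = 14.4 J/K

Mole fractions: x_A = 3.36/3.98 = 0.843, x_B = 0.157.
ΔS_mix = −R(n_A ln x_A + n_B ln x_B) = −8.314 × (3.36 ln 0.843 + 0.625 ln 0.157) = 14.4 J/K.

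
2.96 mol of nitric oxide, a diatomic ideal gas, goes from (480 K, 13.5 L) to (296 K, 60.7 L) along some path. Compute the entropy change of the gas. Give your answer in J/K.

Entropy is a state function: ΔS = nC_V ln(T₂/T₁) + nR ln(V₂/V₁), with C_V = 5R/2 = 20.79 J mol⁻¹ K⁻¹ for a diatomic ideal gas.
ΔS = 2.96 × [20.79 × ln(296/480) + 8.314 × ln(60.7/13.5)] = 7.25 J/K.

ΔS = 7.25 J/K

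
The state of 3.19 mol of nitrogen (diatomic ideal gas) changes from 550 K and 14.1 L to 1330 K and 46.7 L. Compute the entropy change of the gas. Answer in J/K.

Entropy is a state function: ΔS = nC_V ln(T₂/T₁) + nR ln(V₂/V₁), with C_V = 5R/2 = 20.79 J mol⁻¹ K⁻¹ for a diatomic ideal gas.
ΔS = 3.19 × [20.79 × ln(1330/550) + 8.314 × ln(46.7/14.1)] = 90.3 J/K.

ΔS = 90.3 J/K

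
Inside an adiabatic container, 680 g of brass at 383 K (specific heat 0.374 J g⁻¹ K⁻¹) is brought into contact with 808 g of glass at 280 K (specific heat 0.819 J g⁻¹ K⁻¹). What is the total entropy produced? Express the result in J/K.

Energy balance: T_f = (m₁c₁T₁ + m₂c₂T₂)/(m₁c₁ + m₂c₂) = 308.59 K.
ΔS₁ = m₁c₁ ln(T_f/T₁) = 254.32 × ln(308.59/383) = -54.935 J/K.
ΔS₂ = m₂c₂ ln(T_f/T₂) = 661.752 × ln(308.59/280) = 64.349 J/K.
ΔS_total = -54.935 + 64.349 = 9.41 J/K.

ΔS_total = 9.41 J/K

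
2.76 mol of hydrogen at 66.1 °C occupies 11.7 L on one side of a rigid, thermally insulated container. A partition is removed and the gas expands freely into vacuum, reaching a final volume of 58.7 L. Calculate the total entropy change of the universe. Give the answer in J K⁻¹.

For an ideal gas in free expansion Q = 0 and W = 0, so T is unchanged.
Entropy is a state function; using a reversible isothermal path, ΔS_gas = nR ln(V₂/V₁) = 2.76 × 8.314 × ln(58.7/11.7) = 37 J/K.
The insulated surroundings exchange no heat, so ΔS_surr = 0 and ΔS_universe = ΔS_gas.

ΔS_universe = 37 J/K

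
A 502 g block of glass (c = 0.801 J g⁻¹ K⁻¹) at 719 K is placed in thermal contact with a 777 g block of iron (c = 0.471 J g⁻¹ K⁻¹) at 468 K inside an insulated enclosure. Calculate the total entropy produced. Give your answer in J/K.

ΔS_total = 17.4 J/K

Energy balance: T_f = (m₁c₁T₁ + m₂c₂T₂)/(m₁c₁ + m₂c₂) = 599.4 K.
ΔS₁ = m₁c₁ ln(T_f/T₁) = 402.102 × ln(599.4/719) = -73.15 J/K.
ΔS₂ = m₂c₂ ln(T_f/T₂) = 365.967 × ln(599.4/468) = 90.57 J/K.
ΔS_total = -73.15 + 90.57 = 17.4 J/K.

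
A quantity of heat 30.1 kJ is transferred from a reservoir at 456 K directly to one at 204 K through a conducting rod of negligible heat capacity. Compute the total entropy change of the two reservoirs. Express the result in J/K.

ΔS_total = 81.5 J/K

ΔS_hot = −Q/T_H = −30100/456 = -66.01 J/K and ΔS_cold = +Q/T_C = 30100/204 = 147.5 J/K.
ΔS_total = -66.01 + 147.5 = 81.5 J/K, positive as the second law requires.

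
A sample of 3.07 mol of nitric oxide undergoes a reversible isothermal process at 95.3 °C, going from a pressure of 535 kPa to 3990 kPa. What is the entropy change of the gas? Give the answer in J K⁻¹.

For an isothermal ideal gas ΔS_gas = nR ln(P₁/P₂) = 3.07 × 8.314 × ln(535/3990) = -51.3 J/K.

ΔS_gas = -51.3 J/K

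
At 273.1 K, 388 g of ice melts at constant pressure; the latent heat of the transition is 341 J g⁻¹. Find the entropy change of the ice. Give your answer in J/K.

ΔS = 484 J/K

Heat absorbed by the substance: Q = mL = 388 × 341 = 132308 J.
At constant T, ΔS = Q_rev/T = 132308 / 273.1 = 484 J/K.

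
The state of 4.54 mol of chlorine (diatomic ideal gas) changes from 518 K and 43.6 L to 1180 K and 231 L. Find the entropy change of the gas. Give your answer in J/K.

ΔS = 141 J/K

Entropy is a state function: ΔS = nC_V ln(T₂/T₁) + nR ln(V₂/V₁), with C_V = 5R/2 = 20.79 J mol⁻¹ K⁻¹ for a diatomic ideal gas.
ΔS = 4.54 × [20.79 × ln(1180/518) + 8.314 × ln(231/43.6)] = 141 J/K.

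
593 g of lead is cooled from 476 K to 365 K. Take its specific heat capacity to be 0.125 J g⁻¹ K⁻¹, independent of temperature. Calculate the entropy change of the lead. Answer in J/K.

ΔS = ∫dQ_rev/T = m c ln(T₂/T₁) = 593 × 0.125 × ln(365/476) = -19.7 J/K.

ΔS = -19.7 J/K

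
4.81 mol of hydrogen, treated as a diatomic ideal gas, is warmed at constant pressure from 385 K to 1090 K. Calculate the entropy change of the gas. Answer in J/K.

At constant pressure, ΔS = nC_p ln(T₂/T₁) with C_p = 7R/2 = 29.1 J mol⁻¹ K⁻¹.
ΔS = 4.81 × 29.1 × ln(1090/385) = 146 J/K.

ΔS = 146 J/K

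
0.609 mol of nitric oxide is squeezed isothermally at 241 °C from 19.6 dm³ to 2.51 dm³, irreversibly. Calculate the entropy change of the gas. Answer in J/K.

ΔS_gas = -10.4 J/K

Entropy is a state function, so ΔS_gas depends only on the end states.
For an isothermal ideal gas ΔS_gas = nR ln(V₂/V₁) = 0.609 × 8.314 × ln(2.51/19.6) = -10.4 J/K.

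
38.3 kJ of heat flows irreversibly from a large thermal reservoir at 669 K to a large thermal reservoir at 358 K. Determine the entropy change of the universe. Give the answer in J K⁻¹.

ΔS_total = 49.7 J/K

ΔS_hot = −Q/T_H = −38300/669 = -57.25 J/K and ΔS_cold = +Q/T_C = 38300/358 = 106.98 J/K.
ΔS_total = -57.25 + 106.98 = 49.7 J/K, positive as the second law requires.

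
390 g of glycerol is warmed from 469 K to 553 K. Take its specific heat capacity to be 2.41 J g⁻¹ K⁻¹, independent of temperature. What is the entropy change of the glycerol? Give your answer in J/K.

ΔS = ∫dQ_rev/T = m c ln(T₂/T₁) = 390 × 2.41 × ln(553/469) = 155 J/K.

ΔS = 155 J/K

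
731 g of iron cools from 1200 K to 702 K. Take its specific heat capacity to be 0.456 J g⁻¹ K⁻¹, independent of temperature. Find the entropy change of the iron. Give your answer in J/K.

ΔS = ∫dQ_rev/T = m c ln(T₂/T₁) = 731 × 0.456 × ln(702/1200) = -179 J/K.

ΔS = -179 J/K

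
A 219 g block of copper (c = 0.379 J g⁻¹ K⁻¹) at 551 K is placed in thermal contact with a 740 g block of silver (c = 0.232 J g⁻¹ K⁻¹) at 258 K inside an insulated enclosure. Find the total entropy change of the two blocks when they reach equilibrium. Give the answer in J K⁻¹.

ΔS_total = 17.2 J/K

Energy balance: T_f = (m₁c₁T₁ + m₂c₂T₂)/(m₁c₁ + m₂c₂) = 353.49 K.
ΔS₁ = m₁c₁ ln(T_f/T₁) = 83.001 × ln(353.49/551) = -36.84 J/K.
ΔS₂ = m₂c₂ ln(T_f/T₂) = 171.68 × ln(353.49/258) = 54.06 J/K.
ΔS_total = -36.84 + 54.06 = 17.2 J/K.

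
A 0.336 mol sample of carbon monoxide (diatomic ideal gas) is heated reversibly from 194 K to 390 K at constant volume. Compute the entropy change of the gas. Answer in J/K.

ΔS = 4.88 J/K

At constant volume, ΔS = nC_V ln(T₂/T₁) with C_V = 5R/2 = 20.79 J mol⁻¹ K⁻¹.
ΔS = 0.336 × 20.79 × ln(390/194) = 4.88 J/K.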